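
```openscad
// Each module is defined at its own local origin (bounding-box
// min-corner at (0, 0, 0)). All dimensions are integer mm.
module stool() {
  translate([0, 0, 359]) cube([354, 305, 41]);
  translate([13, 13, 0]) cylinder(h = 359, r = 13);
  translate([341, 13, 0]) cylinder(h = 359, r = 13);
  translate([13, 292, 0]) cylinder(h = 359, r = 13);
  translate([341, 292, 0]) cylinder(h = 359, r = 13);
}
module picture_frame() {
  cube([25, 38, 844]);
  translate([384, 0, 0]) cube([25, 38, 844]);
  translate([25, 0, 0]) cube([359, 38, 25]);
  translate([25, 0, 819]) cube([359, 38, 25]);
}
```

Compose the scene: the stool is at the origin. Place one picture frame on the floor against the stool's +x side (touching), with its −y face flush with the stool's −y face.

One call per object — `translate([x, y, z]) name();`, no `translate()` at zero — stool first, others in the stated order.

stool();
translate([354, 0, 0]) picture_frame();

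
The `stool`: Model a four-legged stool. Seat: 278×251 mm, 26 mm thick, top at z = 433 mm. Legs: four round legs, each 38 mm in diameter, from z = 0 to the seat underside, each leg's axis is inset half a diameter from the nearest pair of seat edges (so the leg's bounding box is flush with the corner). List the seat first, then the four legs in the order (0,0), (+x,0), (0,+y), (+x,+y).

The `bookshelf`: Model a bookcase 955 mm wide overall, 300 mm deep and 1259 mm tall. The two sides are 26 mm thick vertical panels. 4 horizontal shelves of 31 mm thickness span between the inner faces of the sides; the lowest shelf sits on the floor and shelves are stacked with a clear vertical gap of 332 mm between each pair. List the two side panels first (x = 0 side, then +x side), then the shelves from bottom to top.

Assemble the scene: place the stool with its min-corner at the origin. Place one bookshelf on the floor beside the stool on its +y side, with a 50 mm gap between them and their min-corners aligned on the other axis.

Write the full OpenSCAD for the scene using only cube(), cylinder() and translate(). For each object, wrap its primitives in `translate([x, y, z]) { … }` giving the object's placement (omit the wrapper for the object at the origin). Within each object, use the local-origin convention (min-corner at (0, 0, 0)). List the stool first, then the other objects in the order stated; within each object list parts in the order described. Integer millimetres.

translate([0, 0, 407]) cube([278, 251, 26]);
translate([19, 19, 0]) cylinder(h = 407, r = 19);
translate([259, 19, 0]) cylinder(h = 407, r = 19);
translate([19, 232, 0]) cylinder(h = 407, r = 19);
translate([259, 232, 0]) cylinder(h = 407, r = 19);
translate([0, 301, 0]) {
  cube([26, 300, 1259]);
  translate([929, 0, 0]) cube([26, 300, 1259]);
  translate([26, 0, 0]) cube([903, 300, 31]);
  translate([26, 0, 363]) cube([903, 300, 31]);
  translate([26, 0, 726]) cube([903, 300, 31]);
  translate([26, 0, 1089]) cube([903, 300, 31]);
}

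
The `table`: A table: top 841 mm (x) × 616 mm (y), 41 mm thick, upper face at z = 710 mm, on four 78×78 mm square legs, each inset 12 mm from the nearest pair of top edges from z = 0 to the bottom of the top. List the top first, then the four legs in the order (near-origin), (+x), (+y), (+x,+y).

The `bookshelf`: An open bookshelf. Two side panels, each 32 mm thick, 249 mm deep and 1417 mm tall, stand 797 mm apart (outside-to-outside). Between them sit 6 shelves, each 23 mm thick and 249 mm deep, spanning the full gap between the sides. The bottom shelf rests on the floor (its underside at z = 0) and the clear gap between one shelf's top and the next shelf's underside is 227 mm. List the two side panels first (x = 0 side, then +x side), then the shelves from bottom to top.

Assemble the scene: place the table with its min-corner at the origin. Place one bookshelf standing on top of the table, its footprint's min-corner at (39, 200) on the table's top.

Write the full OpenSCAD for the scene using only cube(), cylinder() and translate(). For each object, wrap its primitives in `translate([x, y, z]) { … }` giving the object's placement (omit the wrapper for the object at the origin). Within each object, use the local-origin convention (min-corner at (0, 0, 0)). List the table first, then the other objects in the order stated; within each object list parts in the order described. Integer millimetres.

translate([0, 0, 669]) cube([841, 616, 41]);
translate([12, 12, 0]) cube([78, 78, 669]);
translate([751, 12, 0]) cube([78, 78, 669]);
translate([12, 526, 0]) cube([78, 78, 669]);
translate([751, 526, 0]) cube([78, 78, 669]);
translate([39, 200, 710]) {
  cube([32, 249, 1417]);
  translate([765, 0, 0]) cube([32, 249, 1417]);
  translate([32, 0, 0]) cube([733, 249, 23]);
  translate([32, 0, 250]) cube([733, 249, 23]);
  translate([32, 0, 500]) cube([733, 249, 23]);
  translate([32, 0, 750]) cube([733, 249, 23]);
  translate([32, 0, 1000]) cube([733, 249, 23]);
  translate([32, 0, 1250]) cube([733, 249, 23]);
}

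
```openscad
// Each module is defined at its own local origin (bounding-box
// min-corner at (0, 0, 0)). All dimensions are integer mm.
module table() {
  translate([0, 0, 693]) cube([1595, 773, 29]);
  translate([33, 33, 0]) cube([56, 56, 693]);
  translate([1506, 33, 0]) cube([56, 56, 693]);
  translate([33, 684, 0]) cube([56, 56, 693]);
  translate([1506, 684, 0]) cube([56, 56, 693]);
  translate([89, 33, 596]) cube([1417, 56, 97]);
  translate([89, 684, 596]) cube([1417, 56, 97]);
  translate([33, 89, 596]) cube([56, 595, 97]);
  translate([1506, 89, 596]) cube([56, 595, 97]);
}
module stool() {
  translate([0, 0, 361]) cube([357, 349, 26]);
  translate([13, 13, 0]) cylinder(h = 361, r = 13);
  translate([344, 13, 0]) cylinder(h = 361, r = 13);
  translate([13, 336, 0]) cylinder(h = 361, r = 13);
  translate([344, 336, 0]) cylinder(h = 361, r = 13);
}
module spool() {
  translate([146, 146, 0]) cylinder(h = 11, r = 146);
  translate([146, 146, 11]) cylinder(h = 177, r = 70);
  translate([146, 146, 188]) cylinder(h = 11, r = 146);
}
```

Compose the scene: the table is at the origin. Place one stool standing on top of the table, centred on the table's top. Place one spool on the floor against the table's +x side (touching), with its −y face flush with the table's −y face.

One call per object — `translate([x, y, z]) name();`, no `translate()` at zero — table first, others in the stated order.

table();
translate([619, 212, 722]) stool();
translate([1595, 0, 0]) spool();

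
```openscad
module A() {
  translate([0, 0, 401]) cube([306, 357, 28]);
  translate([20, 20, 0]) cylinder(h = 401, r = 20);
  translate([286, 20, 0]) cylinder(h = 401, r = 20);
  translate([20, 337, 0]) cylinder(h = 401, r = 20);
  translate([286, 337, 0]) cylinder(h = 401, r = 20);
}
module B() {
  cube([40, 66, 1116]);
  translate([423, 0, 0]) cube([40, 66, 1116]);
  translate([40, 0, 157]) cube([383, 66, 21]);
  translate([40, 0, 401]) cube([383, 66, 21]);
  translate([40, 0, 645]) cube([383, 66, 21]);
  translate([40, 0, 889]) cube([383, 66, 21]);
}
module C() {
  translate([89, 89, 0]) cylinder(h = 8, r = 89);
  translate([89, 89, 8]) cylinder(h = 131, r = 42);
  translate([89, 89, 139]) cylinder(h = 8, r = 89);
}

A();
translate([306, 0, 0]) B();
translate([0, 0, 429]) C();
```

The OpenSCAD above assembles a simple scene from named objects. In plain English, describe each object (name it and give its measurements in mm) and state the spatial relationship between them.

A is a simple wooden stool: a rectangular seat 306 mm (x) by 357 mm (y), 28 mm thick, top face at z = 429 mm, on four round legs, each 40 mm in diameter. The legs rest on z = 0, each leg's axis is inset half a diameter from the nearest pair of seat edges (so the leg's bounding box is flush with the corner).

B is a wooden ladder with two side rails of 40×66 mm section and 1116 mm height, set 463 mm apart overall. Between them run 4 rectangular rungs (66 mm deep, 21 mm thick), front faces flush with the rails' −y face. The bottom of the first rung is 157 mm above the floor and each subsequent rung is 244 mm higher than the one below.

C is a spool: two coaxial disc flanges of radius 89 mm and thickness 8 mm, joined by a core cylinder of radius 42 mm and height 131 mm. The lower flange rests on z = 0 and the three cylinders share a vertical axis.

The ladder is against the stool's +x side, with their −y faces flush. The spool is on top of the stool.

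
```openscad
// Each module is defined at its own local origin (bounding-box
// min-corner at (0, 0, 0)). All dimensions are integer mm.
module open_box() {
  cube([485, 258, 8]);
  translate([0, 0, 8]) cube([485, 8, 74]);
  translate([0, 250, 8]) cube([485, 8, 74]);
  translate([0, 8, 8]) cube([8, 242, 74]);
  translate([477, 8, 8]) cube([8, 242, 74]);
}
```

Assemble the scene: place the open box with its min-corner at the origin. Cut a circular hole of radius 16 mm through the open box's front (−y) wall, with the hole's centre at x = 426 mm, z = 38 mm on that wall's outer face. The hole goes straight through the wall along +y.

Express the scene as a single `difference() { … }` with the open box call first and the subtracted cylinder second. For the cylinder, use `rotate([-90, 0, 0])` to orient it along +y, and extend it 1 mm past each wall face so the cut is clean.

difference() {
  open_box();
  translate([426, -1, 38]) rotate([-90, 0, 0]) cylinder(h = 10, r = 16);
}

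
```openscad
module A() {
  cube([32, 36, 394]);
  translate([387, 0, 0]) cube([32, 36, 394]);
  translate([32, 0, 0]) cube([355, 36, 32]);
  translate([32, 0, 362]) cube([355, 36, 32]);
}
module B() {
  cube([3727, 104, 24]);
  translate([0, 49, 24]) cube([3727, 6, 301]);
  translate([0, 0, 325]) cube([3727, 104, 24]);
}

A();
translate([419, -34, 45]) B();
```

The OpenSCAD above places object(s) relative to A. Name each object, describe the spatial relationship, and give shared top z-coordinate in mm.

A is a picture frame. B is an I-beam. The I-beam is beside the picture frame with their tops flush at z = 394. The shared top z-coordinate is 394 mm.

Both tops at z = 394 mm.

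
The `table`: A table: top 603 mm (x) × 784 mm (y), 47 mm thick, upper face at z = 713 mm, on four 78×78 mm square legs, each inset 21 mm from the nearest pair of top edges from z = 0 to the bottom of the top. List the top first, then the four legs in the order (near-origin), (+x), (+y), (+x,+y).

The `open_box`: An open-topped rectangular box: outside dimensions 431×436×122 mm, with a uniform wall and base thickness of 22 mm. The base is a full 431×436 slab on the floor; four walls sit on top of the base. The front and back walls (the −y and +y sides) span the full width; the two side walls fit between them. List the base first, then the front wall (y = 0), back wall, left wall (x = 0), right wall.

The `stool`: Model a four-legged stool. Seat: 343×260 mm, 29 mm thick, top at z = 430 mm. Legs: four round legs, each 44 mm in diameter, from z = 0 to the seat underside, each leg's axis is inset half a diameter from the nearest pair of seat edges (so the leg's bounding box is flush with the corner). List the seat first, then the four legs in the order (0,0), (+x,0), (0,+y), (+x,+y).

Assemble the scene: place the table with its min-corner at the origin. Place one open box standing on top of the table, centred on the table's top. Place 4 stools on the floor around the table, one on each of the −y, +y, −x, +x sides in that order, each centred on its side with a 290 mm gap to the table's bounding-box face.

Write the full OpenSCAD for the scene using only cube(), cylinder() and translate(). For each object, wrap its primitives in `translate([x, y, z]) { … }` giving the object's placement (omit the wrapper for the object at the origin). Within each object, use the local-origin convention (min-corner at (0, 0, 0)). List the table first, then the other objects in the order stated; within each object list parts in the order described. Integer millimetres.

translate([0, 0, 666]) cube([603, 784, 47]);
translate([21, 21, 0]) cube([78, 78, 666]);
translate([504, 21, 0]) cube([78, 78, 666]);
translate([21, 685, 0]) cube([78, 78, 666]);
translate([504, 685, 0]) cube([78, 78, 666]);
translate([86, 174, 713]) {
  cube([431, 436, 22]);
  translate([0, 0, 22]) cube([431, 22, 100]);
  translate([0, 414, 22]) cube([431, 22, 100]);
  translate([0, 22, 22]) cube([22, 392, 100]);
  translate([409, 22, 22]) cube([22, 392, 100]);
}
translate([130, -550, 0]) {
  translate([0, 0, 401]) cube([343, 260, 29]);
  translate([22, 22, 0]) cylinder(h = 401, r = 22);
  translate([321, 22, 0]) cylinder(h = 401, r = 22);
  translate([22, 238, 0]) cylinder(h = 401, r = 22);
  translate([321, 238, 0]) cylinder(h = 401, r = 22);
}
translate([130, 1074, 0]) {
  translate([0, 0, 401]) cube([343, 260, 29]);
  translate([22, 22, 0]) cylinder(h = 401, r = 22);
  translate([321, 22, 0]) cylinder(h = 401, r = 22);
  translate([22, 238, 0]) cylinder(h = 401, r = 22);
  translate([321, 238, 0]) cylinder(h = 401, r = 22);
}
translate([-633, 262, 0]) {
  translate([0, 0, 401]) cube([343, 260, 29]);
  translate([22, 22, 0]) cylinder(h = 401, r = 22);
  translate([321, 22, 0]) cylinder(h = 401, r = 22);
  translate([22, 238, 0]) cylinder(h = 401, r = 22);
  translate([321, 238, 0]) cylinder(h = 401, r = 22);
}
translate([893, 262, 0]) {
  translate([0, 0, 401]) cube([343, 260, 29]);
  translate([22, 22, 0]) cylinder(h = 401, r = 22);
  translate([321, 22, 0]) cylinder(h = 401, r = 22);
  translate([22, 238, 0]) cylinder(h = 401, r = 22);
  translate([321, 238, 0]) cylinder(h = 401, r = 22);
}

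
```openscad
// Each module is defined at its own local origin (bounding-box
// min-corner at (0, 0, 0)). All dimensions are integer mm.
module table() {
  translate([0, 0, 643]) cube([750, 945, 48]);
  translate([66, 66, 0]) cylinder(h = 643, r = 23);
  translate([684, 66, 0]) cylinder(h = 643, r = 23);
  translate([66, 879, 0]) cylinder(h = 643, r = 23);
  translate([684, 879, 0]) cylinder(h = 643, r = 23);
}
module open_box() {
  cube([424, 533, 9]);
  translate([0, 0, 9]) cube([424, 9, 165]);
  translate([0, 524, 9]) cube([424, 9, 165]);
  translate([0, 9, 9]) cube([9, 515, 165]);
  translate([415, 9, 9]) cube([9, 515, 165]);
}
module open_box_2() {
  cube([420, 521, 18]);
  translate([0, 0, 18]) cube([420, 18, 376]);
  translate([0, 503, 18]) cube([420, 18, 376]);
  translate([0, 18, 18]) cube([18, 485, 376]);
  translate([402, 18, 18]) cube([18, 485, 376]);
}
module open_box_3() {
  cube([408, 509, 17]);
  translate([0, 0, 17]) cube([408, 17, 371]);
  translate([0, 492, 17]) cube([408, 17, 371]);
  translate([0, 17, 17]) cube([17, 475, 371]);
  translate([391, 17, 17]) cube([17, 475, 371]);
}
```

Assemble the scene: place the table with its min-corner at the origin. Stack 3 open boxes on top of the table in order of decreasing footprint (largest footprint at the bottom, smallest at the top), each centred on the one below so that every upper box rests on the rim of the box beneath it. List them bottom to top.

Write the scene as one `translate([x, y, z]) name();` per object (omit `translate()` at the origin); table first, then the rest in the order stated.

table();
translate([163, 206, 691]) open_box();
translate([165, 212, 865]) open_box_2();
translate([171, 218, 1259]) open_box_3();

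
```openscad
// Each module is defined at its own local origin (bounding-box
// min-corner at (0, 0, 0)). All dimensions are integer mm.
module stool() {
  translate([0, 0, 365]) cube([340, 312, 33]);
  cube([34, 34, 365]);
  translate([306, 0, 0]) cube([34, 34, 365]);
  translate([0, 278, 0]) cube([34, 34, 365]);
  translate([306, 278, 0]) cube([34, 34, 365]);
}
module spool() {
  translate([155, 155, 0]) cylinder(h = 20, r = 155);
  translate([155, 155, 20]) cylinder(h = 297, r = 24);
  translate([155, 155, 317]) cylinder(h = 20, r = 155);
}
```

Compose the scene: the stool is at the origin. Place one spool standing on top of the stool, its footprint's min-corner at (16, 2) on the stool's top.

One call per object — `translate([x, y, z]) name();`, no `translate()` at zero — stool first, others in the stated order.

stool();
translate([16, 2, 398]) spool();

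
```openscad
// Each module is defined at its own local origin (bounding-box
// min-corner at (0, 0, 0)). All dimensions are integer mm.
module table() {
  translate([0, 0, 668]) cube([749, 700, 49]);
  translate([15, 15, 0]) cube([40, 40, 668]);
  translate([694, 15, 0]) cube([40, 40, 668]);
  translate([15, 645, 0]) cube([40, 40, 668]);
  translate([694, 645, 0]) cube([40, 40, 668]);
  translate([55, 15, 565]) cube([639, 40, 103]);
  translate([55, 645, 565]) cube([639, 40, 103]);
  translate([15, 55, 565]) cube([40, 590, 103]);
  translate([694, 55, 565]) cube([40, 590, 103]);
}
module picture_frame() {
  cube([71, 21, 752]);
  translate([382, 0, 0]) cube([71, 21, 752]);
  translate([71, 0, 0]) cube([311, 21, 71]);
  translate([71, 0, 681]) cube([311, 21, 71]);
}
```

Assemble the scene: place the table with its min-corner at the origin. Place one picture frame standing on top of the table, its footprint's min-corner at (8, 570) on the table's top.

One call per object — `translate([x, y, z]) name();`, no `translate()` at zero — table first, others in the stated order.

table();
translate([8, 570, 717]) picture_frame();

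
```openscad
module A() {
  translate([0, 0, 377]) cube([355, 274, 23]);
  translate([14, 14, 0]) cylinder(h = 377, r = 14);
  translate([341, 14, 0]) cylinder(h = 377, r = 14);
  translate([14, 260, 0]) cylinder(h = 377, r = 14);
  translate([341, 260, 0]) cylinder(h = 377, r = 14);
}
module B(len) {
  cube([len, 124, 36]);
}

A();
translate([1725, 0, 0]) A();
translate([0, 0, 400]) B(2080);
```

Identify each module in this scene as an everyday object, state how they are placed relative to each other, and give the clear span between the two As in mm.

A is a stool. B is a beam. A beam spans the tops of two stools. The clear span between the two stools is 1370 mm.

Second stool starts at x = 1725; first ends at x = 355; clear span = 1725 − 355 = 1370 mm.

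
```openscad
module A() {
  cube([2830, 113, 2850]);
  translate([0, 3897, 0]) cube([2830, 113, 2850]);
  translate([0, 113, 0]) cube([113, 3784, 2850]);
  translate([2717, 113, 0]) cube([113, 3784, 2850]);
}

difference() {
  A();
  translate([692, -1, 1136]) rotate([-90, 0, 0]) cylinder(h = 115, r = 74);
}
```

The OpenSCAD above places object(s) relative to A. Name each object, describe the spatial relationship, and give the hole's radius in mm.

A is a house frame. The house frame has a circular hole through its front wall. The hole's radius is 74 mm.

The subtracted cylinder has r = 74 mm.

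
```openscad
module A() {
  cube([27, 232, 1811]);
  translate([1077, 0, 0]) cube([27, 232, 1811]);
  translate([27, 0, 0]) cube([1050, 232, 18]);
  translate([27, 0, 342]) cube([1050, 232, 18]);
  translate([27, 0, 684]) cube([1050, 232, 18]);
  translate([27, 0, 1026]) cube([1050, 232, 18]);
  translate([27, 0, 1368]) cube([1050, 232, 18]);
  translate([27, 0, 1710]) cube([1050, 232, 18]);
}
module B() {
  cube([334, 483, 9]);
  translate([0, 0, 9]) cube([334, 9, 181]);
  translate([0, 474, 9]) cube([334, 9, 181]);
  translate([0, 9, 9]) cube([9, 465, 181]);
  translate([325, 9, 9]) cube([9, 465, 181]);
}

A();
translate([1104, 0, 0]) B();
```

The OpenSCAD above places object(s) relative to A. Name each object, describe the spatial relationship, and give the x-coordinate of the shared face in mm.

The bookshelf's +x face and the open box's −x face are both at x = 1104 mm.

A is a bookshelf. B is an open box. The open box is against the bookshelf's +x side, with their −y faces flush. The x-coordinate of the shared face is 1104 mm.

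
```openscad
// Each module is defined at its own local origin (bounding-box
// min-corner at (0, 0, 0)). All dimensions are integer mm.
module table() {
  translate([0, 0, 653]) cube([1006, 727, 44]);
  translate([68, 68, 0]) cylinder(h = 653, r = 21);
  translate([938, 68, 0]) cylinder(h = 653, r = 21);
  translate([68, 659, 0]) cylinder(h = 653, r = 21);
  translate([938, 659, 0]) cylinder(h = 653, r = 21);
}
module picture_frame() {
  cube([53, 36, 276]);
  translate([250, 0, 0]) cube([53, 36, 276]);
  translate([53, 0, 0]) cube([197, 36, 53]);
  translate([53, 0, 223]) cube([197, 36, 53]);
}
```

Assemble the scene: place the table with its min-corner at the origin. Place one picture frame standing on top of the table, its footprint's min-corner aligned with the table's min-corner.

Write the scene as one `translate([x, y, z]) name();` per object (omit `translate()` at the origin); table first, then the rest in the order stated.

table();
translate([0, 0, 697]) picture_frame();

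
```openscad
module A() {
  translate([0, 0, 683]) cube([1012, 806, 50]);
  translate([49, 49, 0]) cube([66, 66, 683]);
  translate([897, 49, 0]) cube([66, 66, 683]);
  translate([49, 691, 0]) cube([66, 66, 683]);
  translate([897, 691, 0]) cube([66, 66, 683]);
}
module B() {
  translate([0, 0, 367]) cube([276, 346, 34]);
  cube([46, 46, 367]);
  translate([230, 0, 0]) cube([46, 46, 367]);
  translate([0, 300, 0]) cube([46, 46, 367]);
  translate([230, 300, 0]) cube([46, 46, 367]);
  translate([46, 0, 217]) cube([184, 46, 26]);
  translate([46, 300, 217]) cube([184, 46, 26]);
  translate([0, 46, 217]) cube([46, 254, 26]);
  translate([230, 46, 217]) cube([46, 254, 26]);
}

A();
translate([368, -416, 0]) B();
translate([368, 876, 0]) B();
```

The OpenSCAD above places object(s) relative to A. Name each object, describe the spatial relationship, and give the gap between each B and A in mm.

Each stool's nearest face is 70 mm from the table's bounding box.

A is a table. B is a stool. Two stools sit around the table at the −y, +y sides. The gap between each stool and the table is 70 mm.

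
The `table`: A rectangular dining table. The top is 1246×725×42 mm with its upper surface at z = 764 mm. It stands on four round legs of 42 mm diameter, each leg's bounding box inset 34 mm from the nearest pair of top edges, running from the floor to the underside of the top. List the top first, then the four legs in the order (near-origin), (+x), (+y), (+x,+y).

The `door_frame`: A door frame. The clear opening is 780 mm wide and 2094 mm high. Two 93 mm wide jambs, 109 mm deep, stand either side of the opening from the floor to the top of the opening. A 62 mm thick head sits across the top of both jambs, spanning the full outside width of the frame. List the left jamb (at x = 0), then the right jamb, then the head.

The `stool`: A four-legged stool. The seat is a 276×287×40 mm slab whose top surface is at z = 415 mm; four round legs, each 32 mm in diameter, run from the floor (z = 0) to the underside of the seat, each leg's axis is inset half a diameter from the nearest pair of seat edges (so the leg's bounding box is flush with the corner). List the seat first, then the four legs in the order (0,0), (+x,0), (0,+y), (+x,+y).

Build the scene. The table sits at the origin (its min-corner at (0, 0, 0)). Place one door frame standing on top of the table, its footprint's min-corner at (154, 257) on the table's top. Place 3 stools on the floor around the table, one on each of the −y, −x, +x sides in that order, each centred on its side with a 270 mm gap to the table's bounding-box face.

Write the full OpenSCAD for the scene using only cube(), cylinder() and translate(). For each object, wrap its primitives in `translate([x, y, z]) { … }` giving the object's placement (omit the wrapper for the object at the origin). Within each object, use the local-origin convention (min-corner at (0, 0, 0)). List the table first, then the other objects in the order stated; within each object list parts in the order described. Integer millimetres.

translate([0, 0, 722]) cube([1246, 725, 42]);
translate([55, 55, 0]) cylinder(h = 722, r = 21);
translate([1191, 55, 0]) cylinder(h = 722, r = 21);
translate([55, 670, 0]) cylinder(h = 722, r = 21);
translate([1191, 670, 0]) cylinder(h = 722, r = 21);
translate([154, 257, 764]) {
  cube([93, 109, 2094]);
  translate([873, 0, 0]) cube([93, 109, 2094]);
  translate([0, 0, 2094]) cube([966, 109, 62]);
}
translate([485, -557, 0]) {
  translate([0, 0, 375]) cube([276, 287, 40]);
  translate([16, 16, 0]) cylinder(h = 375, r = 16);
  translate([260, 16, 0]) cylinder(h = 375, r = 16);
  translate([16, 271, 0]) cylinder(h = 375, r = 16);
  translate([260, 271, 0]) cylinder(h = 375, r = 16);
}
translate([-546, 219, 0]) {
  translate([0, 0, 375]) cube([276, 287, 40]);
  translate([16, 16, 0]) cylinder(h = 375, r = 16);
  translate([260, 16, 0]) cylinder(h = 375, r = 16);
  translate([16, 271, 0]) cylinder(h = 375, r = 16);
  translate([260, 271, 0]) cylinder(h = 375, r = 16);
}
translate([1516, 219, 0]) {
  translate([0, 0, 375]) cube([276, 287, 40]);
  translate([16, 16, 0]) cylinder(h = 375, r = 16);
  translate([260, 16, 0]) cylinder(h = 375, r = 16);
  translate([16, 271, 0]) cylinder(h = 375, r = 16);
  translate([260, 271, 0]) cylinder(h = 375, r = 16);
}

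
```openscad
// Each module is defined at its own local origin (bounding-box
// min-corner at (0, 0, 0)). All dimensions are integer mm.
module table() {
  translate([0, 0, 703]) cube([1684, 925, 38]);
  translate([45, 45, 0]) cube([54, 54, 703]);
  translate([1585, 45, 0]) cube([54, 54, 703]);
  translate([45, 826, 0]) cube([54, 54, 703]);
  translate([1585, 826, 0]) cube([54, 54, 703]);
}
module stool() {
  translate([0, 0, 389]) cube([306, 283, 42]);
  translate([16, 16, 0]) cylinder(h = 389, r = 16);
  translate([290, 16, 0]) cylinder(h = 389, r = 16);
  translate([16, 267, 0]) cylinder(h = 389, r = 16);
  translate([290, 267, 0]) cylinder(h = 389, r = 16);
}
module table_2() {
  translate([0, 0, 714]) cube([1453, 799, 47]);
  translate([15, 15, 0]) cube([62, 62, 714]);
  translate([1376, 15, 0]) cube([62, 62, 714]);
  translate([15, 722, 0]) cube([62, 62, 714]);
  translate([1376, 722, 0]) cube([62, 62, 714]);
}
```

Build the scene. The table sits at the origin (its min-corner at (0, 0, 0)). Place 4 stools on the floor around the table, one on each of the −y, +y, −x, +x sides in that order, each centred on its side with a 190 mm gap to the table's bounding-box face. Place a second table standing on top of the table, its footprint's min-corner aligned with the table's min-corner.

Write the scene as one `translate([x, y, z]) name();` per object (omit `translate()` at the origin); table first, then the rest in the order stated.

table();
translate([689, -473, 0]) stool();
translate([689, 1115, 0]) stool();
translate([-496, 321, 0]) stool();
translate([1874, 321, 0]) stool();
translate([0, 0, 741]) table_2();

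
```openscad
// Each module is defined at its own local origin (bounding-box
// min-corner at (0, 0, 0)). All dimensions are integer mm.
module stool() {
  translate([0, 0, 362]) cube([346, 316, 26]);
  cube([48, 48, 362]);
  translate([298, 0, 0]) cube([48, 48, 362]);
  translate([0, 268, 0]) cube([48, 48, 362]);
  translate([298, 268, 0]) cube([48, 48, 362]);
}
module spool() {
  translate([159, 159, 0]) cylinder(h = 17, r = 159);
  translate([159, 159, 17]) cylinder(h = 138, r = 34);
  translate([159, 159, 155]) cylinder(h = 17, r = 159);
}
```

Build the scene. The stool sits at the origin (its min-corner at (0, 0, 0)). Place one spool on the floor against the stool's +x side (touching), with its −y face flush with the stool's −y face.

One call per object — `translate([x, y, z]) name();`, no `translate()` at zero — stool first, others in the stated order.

stool();
translate([346, 0, 0]) spool();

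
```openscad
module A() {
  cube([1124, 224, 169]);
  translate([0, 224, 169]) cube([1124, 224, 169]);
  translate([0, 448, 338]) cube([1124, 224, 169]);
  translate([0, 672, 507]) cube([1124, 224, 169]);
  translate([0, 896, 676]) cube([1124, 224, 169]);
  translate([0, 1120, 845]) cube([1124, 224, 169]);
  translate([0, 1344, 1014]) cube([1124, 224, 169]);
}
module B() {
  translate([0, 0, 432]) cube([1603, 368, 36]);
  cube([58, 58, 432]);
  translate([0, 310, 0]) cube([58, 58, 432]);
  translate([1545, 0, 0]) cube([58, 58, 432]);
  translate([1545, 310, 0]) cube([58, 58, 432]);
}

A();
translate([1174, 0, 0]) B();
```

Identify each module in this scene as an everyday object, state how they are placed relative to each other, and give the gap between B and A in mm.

The bench's nearest face is 50 mm from the staircase's +x face.

A is a staircase. B is a bench. The bench is on the floor beside the staircase on its +x side. The gap between the bench and the staircase is 50 mm.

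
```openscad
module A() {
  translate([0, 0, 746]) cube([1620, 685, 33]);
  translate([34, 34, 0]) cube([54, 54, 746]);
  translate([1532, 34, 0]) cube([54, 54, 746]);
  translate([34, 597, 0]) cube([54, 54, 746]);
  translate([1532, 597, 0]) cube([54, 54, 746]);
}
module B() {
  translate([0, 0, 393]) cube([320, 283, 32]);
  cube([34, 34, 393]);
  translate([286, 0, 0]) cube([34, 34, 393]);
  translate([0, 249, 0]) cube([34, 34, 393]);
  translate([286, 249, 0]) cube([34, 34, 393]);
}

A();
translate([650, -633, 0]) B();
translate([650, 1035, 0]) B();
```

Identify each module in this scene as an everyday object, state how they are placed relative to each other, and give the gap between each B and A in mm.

Each stool's nearest face is 350 mm from the table's bounding box.

A is a table. B is a stool. Two stools sit around the table at the −y, +y sides. The gap between each stool and the table is 350 mm.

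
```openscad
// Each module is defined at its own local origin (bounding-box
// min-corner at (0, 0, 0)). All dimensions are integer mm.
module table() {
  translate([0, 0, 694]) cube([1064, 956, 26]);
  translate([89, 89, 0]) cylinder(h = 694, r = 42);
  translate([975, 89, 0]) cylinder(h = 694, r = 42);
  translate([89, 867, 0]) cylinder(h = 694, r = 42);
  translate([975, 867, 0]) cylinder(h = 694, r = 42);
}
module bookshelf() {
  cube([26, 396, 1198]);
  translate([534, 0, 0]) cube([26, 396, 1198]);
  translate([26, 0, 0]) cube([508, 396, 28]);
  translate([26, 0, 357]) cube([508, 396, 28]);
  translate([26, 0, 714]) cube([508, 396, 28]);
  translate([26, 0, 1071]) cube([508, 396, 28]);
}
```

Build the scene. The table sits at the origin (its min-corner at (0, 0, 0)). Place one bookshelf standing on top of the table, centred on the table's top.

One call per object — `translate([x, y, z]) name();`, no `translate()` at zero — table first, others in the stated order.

table();
translate([252, 280, 720]) bookshelf();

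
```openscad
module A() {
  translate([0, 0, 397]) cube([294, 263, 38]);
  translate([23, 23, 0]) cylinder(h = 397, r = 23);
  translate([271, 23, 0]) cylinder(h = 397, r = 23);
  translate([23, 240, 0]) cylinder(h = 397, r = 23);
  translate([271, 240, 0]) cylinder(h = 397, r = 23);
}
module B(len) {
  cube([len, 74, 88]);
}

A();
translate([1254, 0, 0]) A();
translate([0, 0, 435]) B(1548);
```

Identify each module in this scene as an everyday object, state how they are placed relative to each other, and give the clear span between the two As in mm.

A is a stool. B is a beam. A beam spans the tops of two stools. The clear span between the two stools is 960 mm.

Second stool starts at x = 1254; first ends at x = 294; clear span = 1254 − 294 = 960 mm.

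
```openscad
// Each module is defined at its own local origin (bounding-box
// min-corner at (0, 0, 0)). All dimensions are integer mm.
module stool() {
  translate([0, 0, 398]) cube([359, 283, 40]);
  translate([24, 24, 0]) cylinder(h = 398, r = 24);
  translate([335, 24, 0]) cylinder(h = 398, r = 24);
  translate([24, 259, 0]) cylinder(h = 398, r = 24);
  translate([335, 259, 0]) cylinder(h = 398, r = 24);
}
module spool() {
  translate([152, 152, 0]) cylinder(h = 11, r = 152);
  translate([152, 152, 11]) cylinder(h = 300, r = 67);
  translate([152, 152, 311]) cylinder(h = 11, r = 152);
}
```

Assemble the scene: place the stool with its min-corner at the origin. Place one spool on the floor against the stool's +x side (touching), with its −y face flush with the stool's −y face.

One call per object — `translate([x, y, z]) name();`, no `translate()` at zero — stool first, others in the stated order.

stool();
translate([359, 0, 0]) spool();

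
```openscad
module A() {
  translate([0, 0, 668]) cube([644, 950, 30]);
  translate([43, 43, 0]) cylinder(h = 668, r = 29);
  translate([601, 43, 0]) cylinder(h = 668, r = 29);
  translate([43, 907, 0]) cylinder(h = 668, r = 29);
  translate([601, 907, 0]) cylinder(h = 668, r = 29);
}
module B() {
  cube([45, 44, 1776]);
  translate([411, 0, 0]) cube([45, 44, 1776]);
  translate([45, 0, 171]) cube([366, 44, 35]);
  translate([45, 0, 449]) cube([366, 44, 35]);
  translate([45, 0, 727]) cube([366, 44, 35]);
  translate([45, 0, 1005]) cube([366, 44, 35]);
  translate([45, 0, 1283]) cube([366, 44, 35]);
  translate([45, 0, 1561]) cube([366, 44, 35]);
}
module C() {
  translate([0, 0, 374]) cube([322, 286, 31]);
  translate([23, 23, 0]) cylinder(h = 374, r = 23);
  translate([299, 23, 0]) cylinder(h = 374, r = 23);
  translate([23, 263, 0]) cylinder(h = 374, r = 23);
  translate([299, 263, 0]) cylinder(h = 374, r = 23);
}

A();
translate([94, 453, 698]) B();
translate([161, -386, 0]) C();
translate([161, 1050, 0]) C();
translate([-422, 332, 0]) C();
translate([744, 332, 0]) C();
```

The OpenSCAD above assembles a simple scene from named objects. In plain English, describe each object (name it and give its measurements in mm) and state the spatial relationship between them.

A is a table with a 644×950 mm rectangular top, 30 mm thick, top surface at z = 698 mm, supported by four round legs of 58 mm diameter, each leg's bounding box inset 14 mm from the nearest pair of top edges, running from the floor.

B is a wooden ladder with two side rails of 45×44 mm section and 1776 mm height, set 456 mm apart overall. Between them run 6 rectangular rungs (44 mm deep, 35 mm thick), front faces flush with the rails' −y face. The bottom of the first rung is 171 mm above the floor and each subsequent rung is 278 mm higher than the one below.

C is a simple wooden stool: a rectangular seat 322 mm (x) by 286 mm (y), 31 mm thick, top face at z = 405 mm, on four round legs, each 46 mm in diameter. The legs rest on z = 0, each leg's axis is inset half a diameter from the nearest pair of seat edges (so the leg's bounding box is flush with the corner).

The ladder is on top of the table, centred. Four stools sit around the table at the −y, +y, −x, +x sides.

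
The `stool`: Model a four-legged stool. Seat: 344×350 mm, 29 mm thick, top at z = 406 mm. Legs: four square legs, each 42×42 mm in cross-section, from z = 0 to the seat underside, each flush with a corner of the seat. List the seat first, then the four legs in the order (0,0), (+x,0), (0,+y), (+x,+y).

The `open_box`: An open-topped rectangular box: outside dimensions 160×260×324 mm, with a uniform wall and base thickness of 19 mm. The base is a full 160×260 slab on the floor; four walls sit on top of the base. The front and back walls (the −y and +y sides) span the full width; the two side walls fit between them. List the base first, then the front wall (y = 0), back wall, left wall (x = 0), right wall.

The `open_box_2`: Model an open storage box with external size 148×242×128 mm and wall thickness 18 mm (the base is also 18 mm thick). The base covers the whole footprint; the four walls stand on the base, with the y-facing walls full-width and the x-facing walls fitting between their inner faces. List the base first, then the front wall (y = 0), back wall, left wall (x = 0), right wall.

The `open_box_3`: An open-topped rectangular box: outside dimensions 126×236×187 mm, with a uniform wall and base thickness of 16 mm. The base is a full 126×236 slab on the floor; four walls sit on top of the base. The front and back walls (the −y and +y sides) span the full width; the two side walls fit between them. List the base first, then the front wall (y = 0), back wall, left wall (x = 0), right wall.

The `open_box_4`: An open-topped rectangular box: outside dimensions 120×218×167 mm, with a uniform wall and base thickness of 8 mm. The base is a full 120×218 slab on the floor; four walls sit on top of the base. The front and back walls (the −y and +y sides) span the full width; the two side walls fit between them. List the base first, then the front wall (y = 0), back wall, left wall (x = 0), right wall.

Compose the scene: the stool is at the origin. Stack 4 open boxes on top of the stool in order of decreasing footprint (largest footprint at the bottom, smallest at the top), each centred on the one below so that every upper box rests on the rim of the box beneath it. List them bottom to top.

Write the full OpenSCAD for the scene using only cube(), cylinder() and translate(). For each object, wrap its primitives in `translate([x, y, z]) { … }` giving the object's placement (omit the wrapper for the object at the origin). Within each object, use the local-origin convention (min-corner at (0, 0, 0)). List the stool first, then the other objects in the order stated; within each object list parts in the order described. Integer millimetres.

translate([0, 0, 377]) cube([344, 350, 29]);
cube([42, 42, 377]);
translate([302, 0, 0]) cube([42, 42, 377]);
translate([0, 308, 0]) cube([42, 42, 377]);
translate([302, 308, 0]) cube([42, 42, 377]);
translate([92, 45, 406]) {
  cube([160, 260, 19]);
  translate([0, 0, 19]) cube([160, 19, 305]);
  translate([0, 241, 19]) cube([160, 19, 305]);
  translate([0, 19, 19]) cube([19, 222, 305]);
  translate([141, 19, 19]) cube([19, 222, 305]);
}
translate([98, 54, 730]) {
  cube([148, 242, 18]);
  translate([0, 0, 18]) cube([148, 18, 110]);
  translate([0, 224, 18]) cube([148, 18, 110]);
  translate([0, 18, 18]) cube([18, 206, 110]);
  translate([130, 18, 18]) cube([18, 206, 110]);
}
translate([109, 57, 858]) {
  cube([126, 236, 16]);
  translate([0, 0, 16]) cube([126, 16, 171]);
  translate([0, 220, 16]) cube([126, 16, 171]);
  translate([0, 16, 16]) cube([16, 204, 171]);
  translate([110, 16, 16]) cube([16, 204, 171]);
}
translate([112, 66, 1045]) {
  cube([120, 218, 8]);
  translate([0, 0, 8]) cube([120, 8, 159]);
  translate([0, 210, 8]) cube([120, 8, 159]);
  translate([0, 8, 8]) cube([8, 202, 159]);
  translate([112, 8, 8]) cube([8, 202, 159]);
}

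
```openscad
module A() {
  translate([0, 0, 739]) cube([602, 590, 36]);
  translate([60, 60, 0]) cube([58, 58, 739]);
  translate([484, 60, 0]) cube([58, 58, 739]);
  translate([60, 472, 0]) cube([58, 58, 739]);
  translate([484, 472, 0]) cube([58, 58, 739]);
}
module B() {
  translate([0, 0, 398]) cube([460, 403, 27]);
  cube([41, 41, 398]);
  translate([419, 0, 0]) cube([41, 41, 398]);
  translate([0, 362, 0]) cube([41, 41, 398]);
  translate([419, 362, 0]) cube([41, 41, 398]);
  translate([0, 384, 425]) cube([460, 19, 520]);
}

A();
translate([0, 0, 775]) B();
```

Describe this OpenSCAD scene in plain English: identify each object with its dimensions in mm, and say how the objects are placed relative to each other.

A is a rectangular dining table. The top is 602×590×36 mm with its upper surface at z = 775 mm. It stands on four 58×58 mm square legs, each inset 60 mm from the nearest pair of top edges, running from the floor to the underside of the top.

B is a chair. The seat is a 460×403×27 mm slab with its top at z = 425 mm, on four 41×41 mm corner legs (flush with the seat edges, standing on z = 0). A flat backrest 19 mm thick, 520 mm tall, spans the full seat width and rises from the seat top along its +y edge, rear face flush with the rear of the seat.

The chair is on top of the table.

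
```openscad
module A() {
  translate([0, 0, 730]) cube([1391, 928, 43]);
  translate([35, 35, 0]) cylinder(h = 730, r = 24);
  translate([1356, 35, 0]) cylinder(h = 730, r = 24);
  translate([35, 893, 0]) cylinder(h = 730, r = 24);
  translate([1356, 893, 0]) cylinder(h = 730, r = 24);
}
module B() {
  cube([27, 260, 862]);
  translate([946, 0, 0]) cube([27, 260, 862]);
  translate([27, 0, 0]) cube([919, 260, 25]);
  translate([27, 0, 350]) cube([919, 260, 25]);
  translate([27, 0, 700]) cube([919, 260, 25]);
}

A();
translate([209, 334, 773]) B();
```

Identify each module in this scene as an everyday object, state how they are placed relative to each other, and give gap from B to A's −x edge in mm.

The bookshelf's min-x is at 209; the table's min-x is 0; gap = 209 mm.

A is a table. B is a bookshelf. The bookshelf is on top of the table, centred. The gap from the bookshelf to the table's −x edge is 209 mm.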